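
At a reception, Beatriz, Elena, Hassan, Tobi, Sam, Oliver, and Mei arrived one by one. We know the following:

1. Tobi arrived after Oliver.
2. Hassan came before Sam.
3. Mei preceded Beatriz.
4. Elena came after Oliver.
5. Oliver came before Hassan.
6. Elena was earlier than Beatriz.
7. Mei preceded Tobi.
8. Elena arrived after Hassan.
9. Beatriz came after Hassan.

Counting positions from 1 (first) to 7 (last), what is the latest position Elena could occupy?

6

Elena must come before Beatriz — 1 guest forced after them.
Everything else can be placed before Elena in some valid order, so Elena can sit as late as position 7 − 1 = 6.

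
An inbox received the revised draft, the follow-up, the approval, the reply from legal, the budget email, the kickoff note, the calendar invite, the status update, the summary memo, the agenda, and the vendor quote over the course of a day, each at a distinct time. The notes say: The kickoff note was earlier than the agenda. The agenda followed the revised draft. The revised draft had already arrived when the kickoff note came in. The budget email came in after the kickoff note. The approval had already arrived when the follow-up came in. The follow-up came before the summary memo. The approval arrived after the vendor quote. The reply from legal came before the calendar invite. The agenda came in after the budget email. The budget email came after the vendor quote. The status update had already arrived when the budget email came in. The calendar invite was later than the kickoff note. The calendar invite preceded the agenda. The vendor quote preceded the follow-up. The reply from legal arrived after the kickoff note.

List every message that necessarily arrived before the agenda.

Directly stated before the agenda: the budget email, the calendar invite, the kickoff note, and the revised draft.
The reply from legal reaches the agenda via the reply from legal → the calendar invite → the agenda.
The status update reaches the agenda via the status update → the budget email → the agenda.
The vendor quote reaches the agenda via the vendor quote → the budget email → the agenda.
No chain forces the summary memo (or any of the others) ahead of the agenda.

the budget email, the calendar invite, the kickoff note, the reply from legal, the revised draft, the status update, the vendor quote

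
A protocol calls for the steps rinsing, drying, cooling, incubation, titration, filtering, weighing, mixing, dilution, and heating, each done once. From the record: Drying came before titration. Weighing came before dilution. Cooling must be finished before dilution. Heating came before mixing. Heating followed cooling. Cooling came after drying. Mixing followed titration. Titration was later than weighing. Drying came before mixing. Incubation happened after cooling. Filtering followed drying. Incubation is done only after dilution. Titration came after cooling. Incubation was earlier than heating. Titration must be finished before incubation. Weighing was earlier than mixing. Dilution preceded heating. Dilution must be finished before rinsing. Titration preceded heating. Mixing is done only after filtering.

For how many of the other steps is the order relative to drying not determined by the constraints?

Forced after drying: cooling, dilution, filtering, heating, incubation, mixing, rinsing, and titration.
That leaves weighing with no forced order relative to drying — 1.

1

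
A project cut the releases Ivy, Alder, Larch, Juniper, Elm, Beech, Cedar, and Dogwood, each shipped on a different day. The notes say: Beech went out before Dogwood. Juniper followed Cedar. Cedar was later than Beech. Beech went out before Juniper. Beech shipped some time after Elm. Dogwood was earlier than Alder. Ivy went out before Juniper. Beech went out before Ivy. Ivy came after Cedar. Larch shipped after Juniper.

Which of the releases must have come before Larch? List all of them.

Directly stated before Larch: Juniper.
Beech reaches Larch via Beech → Juniper → Larch.
Cedar reaches Larch via Cedar → Juniper → Larch.
Elm reaches Larch via Elm → Beech → Juniper → Larch.
Likewise Ivy reaches Larch by chaining the stated constraints.
No chain forces Alder (or any of the others) ahead of Larch.

Beech, Cedar, Elm, Ivy, Juniper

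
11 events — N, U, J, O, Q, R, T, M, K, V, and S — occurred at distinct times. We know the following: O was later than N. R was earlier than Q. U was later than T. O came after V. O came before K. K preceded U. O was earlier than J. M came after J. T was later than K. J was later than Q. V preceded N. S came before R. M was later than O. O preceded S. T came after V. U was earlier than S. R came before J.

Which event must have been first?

V has a chain of constraints placing it before every other event, so V must be first.

V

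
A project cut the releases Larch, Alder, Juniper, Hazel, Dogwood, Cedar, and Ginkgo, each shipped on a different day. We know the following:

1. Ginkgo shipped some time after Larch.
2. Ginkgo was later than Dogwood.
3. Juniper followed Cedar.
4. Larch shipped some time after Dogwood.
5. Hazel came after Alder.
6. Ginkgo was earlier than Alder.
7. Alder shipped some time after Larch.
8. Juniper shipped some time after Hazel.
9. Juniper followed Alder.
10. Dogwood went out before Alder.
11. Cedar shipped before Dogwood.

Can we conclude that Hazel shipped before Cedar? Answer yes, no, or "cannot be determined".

Tracing the constraints gives Cedar → Dogwood → Alder → Hazel, so Cedar must come before Hazel.
That means Hazel cannot be before Cedar.

no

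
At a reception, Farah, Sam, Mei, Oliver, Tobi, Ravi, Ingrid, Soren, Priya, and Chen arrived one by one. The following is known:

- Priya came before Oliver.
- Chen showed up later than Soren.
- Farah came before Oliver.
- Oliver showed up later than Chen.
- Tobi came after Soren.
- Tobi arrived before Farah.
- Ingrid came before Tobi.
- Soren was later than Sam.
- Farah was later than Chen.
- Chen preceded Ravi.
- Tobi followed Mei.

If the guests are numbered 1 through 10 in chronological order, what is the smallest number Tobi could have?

Ingrid, Mei, Sam, and Soren must all come before Tobi — 4 forced predecessors.
Nothing else is forced ahead of Tobi, so their earliest slot is position 4 + 1 = 5.

5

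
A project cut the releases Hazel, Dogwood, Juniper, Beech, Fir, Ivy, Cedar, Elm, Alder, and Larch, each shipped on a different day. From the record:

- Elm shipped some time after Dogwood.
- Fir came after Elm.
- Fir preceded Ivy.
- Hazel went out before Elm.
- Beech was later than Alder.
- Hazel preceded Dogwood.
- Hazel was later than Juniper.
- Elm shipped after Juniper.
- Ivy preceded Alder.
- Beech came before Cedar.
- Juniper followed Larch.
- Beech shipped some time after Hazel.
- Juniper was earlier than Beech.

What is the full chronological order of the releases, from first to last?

The constraints fix every adjacent pair, so only one ordering works:
Larch → Juniper → Hazel → Dogwood → Elm → Fir → Ivy → Alder → Beech → Cedar.

Larch, Juniper, Hazel, Dogwood, Elm, Fir, Ivy, Alder, Beech, Cedar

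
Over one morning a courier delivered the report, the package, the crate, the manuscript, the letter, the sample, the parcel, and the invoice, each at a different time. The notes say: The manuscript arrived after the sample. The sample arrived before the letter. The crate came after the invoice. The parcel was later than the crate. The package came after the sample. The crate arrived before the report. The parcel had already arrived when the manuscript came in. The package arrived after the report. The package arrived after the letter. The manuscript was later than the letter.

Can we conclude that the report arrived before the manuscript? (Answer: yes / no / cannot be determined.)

cannot be determined

No chain of stated constraints runs from the report to the manuscript, and none runs from the manuscript to the report either.
So the relative order of the report and the manuscript is not fixed by the given facts.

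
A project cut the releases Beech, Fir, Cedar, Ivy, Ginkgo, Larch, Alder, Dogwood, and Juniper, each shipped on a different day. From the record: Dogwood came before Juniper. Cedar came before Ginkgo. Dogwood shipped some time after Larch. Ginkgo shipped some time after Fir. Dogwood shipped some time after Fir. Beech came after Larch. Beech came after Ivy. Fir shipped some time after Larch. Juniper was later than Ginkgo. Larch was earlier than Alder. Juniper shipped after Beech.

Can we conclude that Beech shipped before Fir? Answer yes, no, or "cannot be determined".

cannot be determined

No chain of stated constraints runs from Beech to Fir, and none runs from Fir to Beech either.
So the relative order of Beech and Fir is not fixed by the given facts.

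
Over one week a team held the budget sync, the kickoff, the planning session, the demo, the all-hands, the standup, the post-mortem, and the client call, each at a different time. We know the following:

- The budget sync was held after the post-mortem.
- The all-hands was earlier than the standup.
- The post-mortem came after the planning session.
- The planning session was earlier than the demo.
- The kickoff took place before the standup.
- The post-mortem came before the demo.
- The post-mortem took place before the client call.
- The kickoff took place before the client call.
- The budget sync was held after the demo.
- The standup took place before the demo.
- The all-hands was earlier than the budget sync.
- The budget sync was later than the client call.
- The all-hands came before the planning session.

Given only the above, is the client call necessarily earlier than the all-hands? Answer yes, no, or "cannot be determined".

no

Tracing the constraints gives the all-hands → the planning session → the post-mortem → the client call, so the all-hands must come before the client call.
That means the client call cannot be before the all-hands.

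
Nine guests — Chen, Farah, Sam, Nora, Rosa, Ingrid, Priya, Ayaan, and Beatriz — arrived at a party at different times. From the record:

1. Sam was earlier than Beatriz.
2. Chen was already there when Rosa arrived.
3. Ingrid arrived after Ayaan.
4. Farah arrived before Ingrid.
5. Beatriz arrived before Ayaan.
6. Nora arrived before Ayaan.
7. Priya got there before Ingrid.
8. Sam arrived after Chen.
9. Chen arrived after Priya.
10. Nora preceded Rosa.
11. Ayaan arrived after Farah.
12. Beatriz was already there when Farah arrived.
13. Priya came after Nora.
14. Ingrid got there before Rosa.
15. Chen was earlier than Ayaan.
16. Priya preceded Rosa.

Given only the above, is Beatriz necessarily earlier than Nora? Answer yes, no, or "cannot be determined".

Tracing the constraints gives Nora → Priya → Chen → Sam → Beatriz, so Nora must come before Beatriz.
That means Beatriz cannot be before Nora.

no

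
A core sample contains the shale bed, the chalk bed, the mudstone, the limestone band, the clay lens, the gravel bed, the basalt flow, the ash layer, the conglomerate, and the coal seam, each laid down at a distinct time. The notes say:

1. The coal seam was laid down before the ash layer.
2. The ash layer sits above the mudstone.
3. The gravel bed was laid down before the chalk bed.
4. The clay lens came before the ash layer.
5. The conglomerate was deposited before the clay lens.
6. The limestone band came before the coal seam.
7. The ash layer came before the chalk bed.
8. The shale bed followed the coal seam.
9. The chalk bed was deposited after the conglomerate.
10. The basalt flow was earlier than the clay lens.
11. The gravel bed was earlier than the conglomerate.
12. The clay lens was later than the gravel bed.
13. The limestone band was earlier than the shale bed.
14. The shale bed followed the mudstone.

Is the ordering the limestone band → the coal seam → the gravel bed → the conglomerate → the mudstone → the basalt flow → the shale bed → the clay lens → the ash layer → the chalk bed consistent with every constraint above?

Check each stated constraint against the proposed order — e.g. the gravel bed is ahead of the chalk bed; the coal seam is ahead of the ash layer. Every pair is in the required order; nothing is violated.

yes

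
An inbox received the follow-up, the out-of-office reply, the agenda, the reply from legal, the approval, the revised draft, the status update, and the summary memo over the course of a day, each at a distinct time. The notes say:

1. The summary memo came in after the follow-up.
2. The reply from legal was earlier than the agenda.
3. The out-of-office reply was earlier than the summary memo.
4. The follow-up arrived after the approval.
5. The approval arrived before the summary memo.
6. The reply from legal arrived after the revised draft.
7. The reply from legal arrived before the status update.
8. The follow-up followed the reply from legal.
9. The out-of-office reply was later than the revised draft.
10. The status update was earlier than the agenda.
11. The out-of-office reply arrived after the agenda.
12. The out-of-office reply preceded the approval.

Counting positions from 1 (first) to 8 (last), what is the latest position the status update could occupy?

The status update must come before the agenda, the approval, the follow-up, the out-of-office reply, and the summary memo — 5 messages forced after it.
Everything else can be placed before the status update in some valid order, so the status update can sit as late as position 8 − 5 = 3.

3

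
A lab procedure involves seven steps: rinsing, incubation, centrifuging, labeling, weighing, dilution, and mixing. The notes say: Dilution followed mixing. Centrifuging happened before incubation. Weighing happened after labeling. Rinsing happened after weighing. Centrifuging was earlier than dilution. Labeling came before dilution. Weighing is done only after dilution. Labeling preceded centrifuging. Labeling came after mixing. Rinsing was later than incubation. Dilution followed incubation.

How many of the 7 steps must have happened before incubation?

3

Directly stated before incubation: centrifuging.
Labeling reaches incubation via labeling → centrifuging → incubation.
Mixing reaches incubation via mixing → labeling → centrifuging → incubation.
That's centrifuging, labeling, and mixing — 3 in all.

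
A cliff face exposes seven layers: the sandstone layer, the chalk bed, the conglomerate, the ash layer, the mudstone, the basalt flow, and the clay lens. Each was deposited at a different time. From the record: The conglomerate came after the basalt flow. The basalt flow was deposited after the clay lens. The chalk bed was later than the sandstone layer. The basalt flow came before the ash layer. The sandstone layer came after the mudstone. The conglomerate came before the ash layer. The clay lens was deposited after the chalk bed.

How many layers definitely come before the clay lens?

3

Directly stated before the clay lens: the chalk bed.
The mudstone reaches the clay lens via the mudstone → the sandstone layer → the chalk bed → the clay lens.
The sandstone layer reaches the clay lens via the sandstone layer → the chalk bed → the clay lens.
No chain forces the ash layer (or any of the others) ahead of the clay lens.
That's the chalk bed, the mudstone, and the sandstone layer — 3 in all.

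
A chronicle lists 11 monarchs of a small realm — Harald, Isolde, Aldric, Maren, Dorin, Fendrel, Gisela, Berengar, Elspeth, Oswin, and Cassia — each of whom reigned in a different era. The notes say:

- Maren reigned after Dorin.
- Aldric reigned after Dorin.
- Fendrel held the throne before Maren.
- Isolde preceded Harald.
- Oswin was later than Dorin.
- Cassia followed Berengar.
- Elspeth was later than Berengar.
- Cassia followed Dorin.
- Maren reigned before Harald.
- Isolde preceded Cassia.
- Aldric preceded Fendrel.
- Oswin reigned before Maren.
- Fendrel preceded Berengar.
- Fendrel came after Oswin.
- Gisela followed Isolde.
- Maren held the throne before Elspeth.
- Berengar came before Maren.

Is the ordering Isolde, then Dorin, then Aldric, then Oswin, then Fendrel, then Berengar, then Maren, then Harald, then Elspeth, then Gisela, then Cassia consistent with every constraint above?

Check each stated constraint against the proposed order — e.g. Dorin is ahead of Cassia; Isolde is ahead of Cassia. Every pair is in the required order; nothing is violated.

yes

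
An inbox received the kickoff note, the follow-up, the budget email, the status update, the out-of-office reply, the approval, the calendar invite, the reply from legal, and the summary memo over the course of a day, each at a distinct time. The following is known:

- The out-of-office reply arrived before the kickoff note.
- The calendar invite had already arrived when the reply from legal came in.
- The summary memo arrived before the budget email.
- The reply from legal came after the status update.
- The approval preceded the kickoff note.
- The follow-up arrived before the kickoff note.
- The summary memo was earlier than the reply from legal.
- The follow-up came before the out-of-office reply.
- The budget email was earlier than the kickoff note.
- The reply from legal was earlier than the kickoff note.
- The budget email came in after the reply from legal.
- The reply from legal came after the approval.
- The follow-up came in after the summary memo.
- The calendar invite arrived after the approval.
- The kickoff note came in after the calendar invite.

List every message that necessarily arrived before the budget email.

Directly stated before the budget email: the reply from legal and the summary memo.
The approval reaches the budget email via the approval → the reply from legal → the budget email.
The calendar invite reaches the budget email via the calendar invite → the reply from legal → the budget email.
The status update reaches the budget email via the status update → the reply from legal → the budget email.
No chain forces the kickoff note (or any of the others) ahead of the budget email.

the approval, the calendar invite, the reply from legal, the status update, the summary memo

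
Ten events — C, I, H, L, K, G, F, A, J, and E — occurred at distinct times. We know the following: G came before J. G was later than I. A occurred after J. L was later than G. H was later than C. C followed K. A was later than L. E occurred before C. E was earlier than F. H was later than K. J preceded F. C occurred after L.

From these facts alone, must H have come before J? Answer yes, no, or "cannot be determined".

cannot be determined

No chain of stated constraints runs from H to J, and none runs from J to H either.
So the relative order of H and J is not fixed by the given facts.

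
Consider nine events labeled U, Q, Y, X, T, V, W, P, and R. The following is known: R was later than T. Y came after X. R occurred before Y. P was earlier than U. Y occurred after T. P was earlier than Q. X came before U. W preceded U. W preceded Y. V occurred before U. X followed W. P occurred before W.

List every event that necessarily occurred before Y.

Directly stated before Y: R, T, W, and X.
P reaches Y via P → W → Y.

P, R, T, W, X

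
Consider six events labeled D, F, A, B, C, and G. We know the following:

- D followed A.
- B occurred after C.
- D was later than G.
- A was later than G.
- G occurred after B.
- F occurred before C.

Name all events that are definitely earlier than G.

B, C, F

Directly stated before G: B.
C reaches G via C → B → G.
F reaches G via F → C → B → G.
No chain forces D (or any of the others) ahead of G.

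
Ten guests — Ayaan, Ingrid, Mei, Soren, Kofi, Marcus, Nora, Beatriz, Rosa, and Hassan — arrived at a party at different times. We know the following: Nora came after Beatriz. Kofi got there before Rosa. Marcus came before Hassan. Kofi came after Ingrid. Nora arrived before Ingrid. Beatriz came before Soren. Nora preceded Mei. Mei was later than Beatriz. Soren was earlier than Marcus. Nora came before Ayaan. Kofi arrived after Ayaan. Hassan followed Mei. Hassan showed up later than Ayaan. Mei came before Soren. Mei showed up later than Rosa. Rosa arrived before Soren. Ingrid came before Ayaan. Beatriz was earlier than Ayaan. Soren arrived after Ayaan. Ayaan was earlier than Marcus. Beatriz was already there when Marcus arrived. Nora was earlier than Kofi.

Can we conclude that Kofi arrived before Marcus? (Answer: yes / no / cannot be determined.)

Chain the constraints: Kofi → Rosa → Soren → Marcus. Each link is directly stated, so Kofi comes before Marcus.

yes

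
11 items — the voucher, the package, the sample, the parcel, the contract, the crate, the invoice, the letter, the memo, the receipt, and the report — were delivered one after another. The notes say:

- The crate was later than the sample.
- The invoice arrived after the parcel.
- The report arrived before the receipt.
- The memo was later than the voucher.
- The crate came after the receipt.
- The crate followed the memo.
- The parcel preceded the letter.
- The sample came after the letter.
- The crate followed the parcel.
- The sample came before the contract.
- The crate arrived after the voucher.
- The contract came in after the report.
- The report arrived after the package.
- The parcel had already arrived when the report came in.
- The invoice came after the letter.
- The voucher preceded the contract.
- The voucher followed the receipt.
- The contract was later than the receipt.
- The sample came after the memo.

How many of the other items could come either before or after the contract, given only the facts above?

2

Forced before the contract: the letter, the memo, the package, the parcel, the receipt, the report, the sample, and the voucher.
That leaves the crate and the invoice with no forced order relative to the contract — 2.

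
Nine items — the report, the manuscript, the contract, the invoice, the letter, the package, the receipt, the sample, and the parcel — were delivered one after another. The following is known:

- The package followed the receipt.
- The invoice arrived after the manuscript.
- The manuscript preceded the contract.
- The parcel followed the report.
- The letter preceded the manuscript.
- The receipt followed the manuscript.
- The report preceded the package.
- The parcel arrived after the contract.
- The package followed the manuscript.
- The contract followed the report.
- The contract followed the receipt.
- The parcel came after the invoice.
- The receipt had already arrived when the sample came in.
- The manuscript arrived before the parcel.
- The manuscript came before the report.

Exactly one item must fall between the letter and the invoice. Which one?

the manuscript

Tracing the constraints gives the letter → the manuscript → the invoice, so the manuscript sits after the letter and before the invoice.
No other item is forced both after the letter and before the invoice.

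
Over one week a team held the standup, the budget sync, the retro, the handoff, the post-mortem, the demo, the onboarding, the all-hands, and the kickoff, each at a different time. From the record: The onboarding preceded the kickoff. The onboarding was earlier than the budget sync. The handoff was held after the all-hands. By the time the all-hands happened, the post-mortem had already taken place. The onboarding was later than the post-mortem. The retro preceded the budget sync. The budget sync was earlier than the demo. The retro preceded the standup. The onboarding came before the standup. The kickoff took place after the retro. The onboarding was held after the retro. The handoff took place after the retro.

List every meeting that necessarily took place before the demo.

Directly stated before the demo: the budget sync.
The onboarding reaches the demo via the onboarding → the budget sync → the demo.
The post-mortem reaches the demo via the post-mortem → the onboarding → the budget sync → the demo.
The retro reaches the demo via the retro → the budget sync → the demo.

the budget sync, the onboarding, the post-mortem, the retro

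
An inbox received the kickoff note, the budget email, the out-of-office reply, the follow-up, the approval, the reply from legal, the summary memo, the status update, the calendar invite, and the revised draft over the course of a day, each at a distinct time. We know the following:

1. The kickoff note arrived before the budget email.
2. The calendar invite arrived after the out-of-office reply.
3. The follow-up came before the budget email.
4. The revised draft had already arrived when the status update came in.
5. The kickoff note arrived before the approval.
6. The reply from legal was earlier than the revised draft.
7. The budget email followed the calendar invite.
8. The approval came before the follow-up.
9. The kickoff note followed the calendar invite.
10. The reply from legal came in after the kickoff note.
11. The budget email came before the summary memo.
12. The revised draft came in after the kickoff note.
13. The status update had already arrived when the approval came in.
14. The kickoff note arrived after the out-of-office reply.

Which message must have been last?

the summary memo

Every other message has a chain of constraints placing it before the summary memo, so the summary memo is last.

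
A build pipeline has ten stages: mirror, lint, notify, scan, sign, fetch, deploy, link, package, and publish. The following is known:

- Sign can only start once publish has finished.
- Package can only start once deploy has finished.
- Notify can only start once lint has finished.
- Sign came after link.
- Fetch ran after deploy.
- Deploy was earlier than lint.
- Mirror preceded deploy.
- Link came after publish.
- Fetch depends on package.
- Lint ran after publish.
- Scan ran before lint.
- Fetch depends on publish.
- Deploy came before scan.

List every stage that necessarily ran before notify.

Directly stated before notify: lint.
Deploy reaches notify via deploy → lint → notify.
Mirror reaches notify via mirror → deploy → lint → notify.
Publish reaches notify via publish → lint → notify.
Likewise scan reaches notify by chaining the stated constraints.
No chain forces package (or any of the others) ahead of notify.

deploy, lint, mirror, publish, scan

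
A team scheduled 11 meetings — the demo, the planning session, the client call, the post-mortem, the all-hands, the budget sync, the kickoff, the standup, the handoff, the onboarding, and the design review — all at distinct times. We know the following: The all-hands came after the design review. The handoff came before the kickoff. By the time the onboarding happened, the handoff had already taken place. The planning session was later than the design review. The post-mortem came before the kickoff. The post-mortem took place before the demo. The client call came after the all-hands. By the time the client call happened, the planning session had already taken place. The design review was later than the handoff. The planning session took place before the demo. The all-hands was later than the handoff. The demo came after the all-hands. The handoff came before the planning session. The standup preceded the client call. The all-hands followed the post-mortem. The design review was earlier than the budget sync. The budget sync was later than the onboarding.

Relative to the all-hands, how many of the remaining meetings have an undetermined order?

Forced before the all-hands: the design review, the handoff, and the post-mortem; forced after the all-hands: the client call and the demo.
That leaves the budget sync, the kickoff, the onboarding, the planning session, and the standup with no forced order relative to the all-hands — 5.

5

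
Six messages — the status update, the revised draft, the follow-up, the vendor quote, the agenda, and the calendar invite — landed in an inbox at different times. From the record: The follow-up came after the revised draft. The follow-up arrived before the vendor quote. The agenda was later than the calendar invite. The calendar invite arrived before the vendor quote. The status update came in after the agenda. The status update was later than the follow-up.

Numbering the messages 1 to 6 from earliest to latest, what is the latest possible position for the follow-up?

4

The follow-up must come before the status update and the vendor quote — 2 messages forced after it.
Everything else can be placed before the follow-up in some valid order, so the follow-up can sit as late as position 6 − 2 = 4.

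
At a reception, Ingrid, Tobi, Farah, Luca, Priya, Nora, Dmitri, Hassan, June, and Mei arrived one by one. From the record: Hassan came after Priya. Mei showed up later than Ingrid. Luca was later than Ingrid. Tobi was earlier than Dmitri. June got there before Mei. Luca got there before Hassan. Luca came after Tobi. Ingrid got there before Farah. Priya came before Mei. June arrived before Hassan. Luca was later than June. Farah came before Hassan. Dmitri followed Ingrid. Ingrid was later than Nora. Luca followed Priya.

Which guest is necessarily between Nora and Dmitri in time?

Tracing the constraints gives Nora → Ingrid → Dmitri, so Ingrid sits after Nora and before Dmitri.
No other guest is forced both after Nora and before Dmitri.

Ingrid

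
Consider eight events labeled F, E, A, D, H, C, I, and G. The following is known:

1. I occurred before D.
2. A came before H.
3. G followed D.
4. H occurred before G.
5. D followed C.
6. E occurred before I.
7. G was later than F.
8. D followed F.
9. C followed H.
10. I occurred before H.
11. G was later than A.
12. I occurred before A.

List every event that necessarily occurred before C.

A, E, H, I

Directly stated before C: H.
A reaches C via A → H → C.
E reaches C via E → I → H → C.
I reaches C via I → H → C.
No chain forces G (or any of the others) ahead of C.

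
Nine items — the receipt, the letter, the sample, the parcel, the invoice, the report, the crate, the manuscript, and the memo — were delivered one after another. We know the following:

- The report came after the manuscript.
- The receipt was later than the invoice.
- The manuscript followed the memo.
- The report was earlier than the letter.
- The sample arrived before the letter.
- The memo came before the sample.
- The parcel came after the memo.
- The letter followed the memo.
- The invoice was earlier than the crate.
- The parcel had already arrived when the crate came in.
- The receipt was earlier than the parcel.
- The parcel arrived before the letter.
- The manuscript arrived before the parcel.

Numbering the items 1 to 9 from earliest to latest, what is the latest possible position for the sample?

The sample must come before the letter — 1 item forced after it.
Everything else can be placed before the sample in some valid order, so the sample can sit as late as position 9 − 1 = 8.

8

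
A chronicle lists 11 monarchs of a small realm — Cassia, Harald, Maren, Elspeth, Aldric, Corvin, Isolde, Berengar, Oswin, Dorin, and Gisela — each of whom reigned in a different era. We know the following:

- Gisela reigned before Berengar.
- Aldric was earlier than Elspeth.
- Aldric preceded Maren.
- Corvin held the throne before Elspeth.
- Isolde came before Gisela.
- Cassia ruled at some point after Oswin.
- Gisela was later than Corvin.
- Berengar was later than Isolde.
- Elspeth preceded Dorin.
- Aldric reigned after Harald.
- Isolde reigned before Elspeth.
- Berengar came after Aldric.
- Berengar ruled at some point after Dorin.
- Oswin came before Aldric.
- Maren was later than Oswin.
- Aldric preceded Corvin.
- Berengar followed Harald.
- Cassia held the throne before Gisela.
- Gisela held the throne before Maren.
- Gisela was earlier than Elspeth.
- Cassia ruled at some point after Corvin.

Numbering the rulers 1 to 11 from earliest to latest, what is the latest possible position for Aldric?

Aldric must come before Berengar, Cassia, Corvin, Dorin, Elspeth, Gisela, and Maren — 7 rulers forced after them.
Everything else can be placed before Aldric in some valid order, so Aldric can sit as late as position 11 − 7 = 4.

4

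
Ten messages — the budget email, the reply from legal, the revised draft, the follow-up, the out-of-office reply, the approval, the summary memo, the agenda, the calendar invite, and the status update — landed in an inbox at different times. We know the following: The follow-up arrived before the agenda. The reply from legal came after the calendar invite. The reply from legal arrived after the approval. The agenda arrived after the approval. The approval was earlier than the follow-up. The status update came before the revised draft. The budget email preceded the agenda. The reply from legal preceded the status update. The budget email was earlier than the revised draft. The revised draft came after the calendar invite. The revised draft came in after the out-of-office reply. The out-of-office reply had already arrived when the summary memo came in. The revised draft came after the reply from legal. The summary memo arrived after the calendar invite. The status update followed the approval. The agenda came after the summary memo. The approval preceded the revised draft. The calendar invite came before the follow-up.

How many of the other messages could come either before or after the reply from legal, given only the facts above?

Forced before the reply from legal: the approval and the calendar invite; forced after the reply from legal: the revised draft and the status update.
That leaves the agenda, the budget email, the follow-up, the out-of-office reply, and the summary memo with no forced order relative to the reply from legal — 5.

5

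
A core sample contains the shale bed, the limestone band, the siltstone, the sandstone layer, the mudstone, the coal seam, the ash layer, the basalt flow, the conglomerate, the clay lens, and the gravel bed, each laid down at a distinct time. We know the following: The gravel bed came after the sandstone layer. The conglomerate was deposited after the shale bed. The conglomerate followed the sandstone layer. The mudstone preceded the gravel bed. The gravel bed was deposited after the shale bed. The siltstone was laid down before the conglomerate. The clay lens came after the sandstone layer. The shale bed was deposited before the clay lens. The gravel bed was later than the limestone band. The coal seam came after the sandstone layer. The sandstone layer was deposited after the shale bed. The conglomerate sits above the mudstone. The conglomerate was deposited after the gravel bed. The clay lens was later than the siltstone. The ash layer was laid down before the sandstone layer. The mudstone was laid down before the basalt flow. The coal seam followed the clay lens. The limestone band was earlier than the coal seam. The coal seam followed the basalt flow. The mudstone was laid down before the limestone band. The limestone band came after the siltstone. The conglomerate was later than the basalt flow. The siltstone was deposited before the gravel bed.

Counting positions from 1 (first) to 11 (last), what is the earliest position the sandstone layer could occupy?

3

The ash layer and the shale bed must both come before the sandstone layer — 2 forced predecessors.
Nothing else is forced ahead of the sandstone layer, so its earliest slot is position 2 + 1 = 3.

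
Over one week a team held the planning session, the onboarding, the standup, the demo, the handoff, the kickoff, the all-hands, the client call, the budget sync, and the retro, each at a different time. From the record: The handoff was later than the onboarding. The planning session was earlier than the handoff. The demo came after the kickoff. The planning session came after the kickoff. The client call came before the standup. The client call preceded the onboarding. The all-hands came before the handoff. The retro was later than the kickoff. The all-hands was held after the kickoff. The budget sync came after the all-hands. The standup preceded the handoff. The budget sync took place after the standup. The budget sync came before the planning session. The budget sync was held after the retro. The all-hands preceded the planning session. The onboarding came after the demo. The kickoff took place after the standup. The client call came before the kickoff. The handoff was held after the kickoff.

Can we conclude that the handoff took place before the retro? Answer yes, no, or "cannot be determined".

no

Tracing the constraints gives the retro → the budget sync → the planning session → the handoff, so the retro must come before the handoff.
That means the handoff cannot be before the retro.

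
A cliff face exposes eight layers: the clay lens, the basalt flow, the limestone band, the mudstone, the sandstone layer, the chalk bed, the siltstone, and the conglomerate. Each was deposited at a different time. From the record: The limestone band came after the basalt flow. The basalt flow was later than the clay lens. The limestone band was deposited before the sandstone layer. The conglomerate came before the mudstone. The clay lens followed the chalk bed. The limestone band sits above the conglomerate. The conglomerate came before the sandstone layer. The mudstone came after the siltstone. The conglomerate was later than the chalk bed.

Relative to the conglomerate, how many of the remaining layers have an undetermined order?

Forced before the conglomerate: the chalk bed; forced after the conglomerate: the limestone band, the mudstone, and the sandstone layer.
That leaves the basalt flow, the clay lens, and the siltstone with no forced order relative to the conglomerate — 3.

3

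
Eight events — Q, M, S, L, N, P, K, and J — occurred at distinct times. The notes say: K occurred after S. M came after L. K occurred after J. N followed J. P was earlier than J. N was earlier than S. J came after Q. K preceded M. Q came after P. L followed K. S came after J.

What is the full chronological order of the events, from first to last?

P, Q, J, N, S, K, L, M

The constraints fix every adjacent pair, so only one ordering works:
P → Q → J → N → S → K → L → M.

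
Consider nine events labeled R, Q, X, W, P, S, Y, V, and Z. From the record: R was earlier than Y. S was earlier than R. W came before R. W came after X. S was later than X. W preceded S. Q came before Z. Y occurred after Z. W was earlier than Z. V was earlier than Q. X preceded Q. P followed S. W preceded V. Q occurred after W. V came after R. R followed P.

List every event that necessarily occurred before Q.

Directly stated before Q: V, W, and X.
P reaches Q via P → R → V → Q.
R reaches Q via R → V → Q.
S reaches Q via S → R → V → Q.

P, R, S, V, W, X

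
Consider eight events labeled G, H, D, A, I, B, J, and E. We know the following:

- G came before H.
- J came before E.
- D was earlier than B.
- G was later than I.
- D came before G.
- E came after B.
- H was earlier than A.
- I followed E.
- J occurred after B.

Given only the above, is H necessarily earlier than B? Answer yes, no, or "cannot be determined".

Tracing the constraints gives B → E → I → G → H, so B must come before H.
That means H cannot be before B.

no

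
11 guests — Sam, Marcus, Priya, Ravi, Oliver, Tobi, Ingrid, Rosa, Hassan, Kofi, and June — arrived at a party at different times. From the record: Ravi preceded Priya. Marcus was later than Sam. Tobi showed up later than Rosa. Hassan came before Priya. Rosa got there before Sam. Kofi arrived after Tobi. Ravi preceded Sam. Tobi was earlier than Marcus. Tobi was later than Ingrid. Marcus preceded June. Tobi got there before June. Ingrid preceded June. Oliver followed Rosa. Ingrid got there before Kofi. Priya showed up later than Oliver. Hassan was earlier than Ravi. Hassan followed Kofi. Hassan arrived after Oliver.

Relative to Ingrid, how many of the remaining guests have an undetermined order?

2

Forced after Ingrid: Hassan, June, Kofi, Marcus, Priya, Ravi, Sam, and Tobi.
That leaves Oliver and Rosa with no forced order relative to Ingrid — 2.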